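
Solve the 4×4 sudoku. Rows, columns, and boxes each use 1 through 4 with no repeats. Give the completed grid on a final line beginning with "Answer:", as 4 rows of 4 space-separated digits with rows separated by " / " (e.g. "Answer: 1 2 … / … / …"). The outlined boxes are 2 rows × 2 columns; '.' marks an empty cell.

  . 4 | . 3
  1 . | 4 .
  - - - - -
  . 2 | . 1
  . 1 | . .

Step 1. [r3c1∈{3,4}] r3c1 is the only open cell in row 3 admitting 4 ⇒ r3c1=4.
Step 2. [r2c4∈{2}] r2c4 has the single candidate 2. So r2c4=2.
Step 3. [r3c3∈{3}] only 3 remains possible at r3c3, so r3c3=3.
Step 4. [r2c2∈{3}] r2c2 has the single candidate 3, so r2c2=3.
Step 5. [r1c1∈{2}] r1c1 is down to just 2, so r1c1=2.
Step 6. [r4c4∈{4}] nothing but 4 survives at r4c4, so r4c4=4.
Step 7. [r4c3∈{2}] r4c3 has the single candidate 2, so r4c3=2.
Step 8. [r4c1∈{3}] only 3 remains possible at r4c1, so r4c1=3.
Step 9. [r1c3∈{1}] r1c3 has the single candidate 1 ⇒ r1c3=1.

Answer: 2 4 1 3 / 1 3 4 2 / 4 2 3 1 / 3 1 2 4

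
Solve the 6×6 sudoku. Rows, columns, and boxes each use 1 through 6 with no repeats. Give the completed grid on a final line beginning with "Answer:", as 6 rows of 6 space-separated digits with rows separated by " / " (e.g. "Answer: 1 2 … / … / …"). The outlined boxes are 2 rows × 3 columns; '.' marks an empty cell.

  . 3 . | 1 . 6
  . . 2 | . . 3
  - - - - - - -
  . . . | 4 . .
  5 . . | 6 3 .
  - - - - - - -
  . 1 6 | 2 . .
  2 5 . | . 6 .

Step 1. [r3c5∈{1,2,5}] r3c5 is the only open cell in col 5 admitting 1. So r3c5=1.
Step 2. [r1c1∈{4}] nothing but 4 survives at r1c1, so r1c1=4.
Step 3. [r6c3∈{3,4}] 4 has one home in box 5: r6c3. So r6c3=4.
Step 4. [r3c6∈{2,5}] in row 3, 5 fits only at r3c6. So r3c6=5.
Step 5. [r5c5∈{4,5}] in row 5, 5 fits only at r5c5. So r5c5=5.
Step 6. [r2c2∈{6}] r2c2 has the single candidate 6. So r2c2=6.
Step 7. [r4c2∈{2,4}] across row 4, 4 lands solely at r4c2. So r4c2=4.
Step 8. [r5c1∈{3}] r5c1's peers cover all but 3. So r5c1=3.
Step 9. [r6c4∈{3}] only 3 remains possible at r6c4, so r6c4=3.
Step 10. [r3c3∈{3}] r3c3 is down to just 3 ⇒ r3c3=3.
Step 11. [r1c3∈{5}] only 5 remains possible at r1c3 ⇒ r1c3=5.
Step 12. [r4c6∈{2}] r4c6's peers cover all but 2, so r4c6=2.
Step 13. [r3c1∈{6}] r3c1 has the single candidate 6. So r3c1=6.
Step 14. [r6c6∈{1}] r6c6's peers cover all but 1. So r6c6=1.
Step 15. [r1c5∈{2}] r1c5 is down to just 2, so r1c5=2.
Step 16. [r3c2∈{2}] nothing but 2 survives at r3c2. So r3c2=2.
Step 17. [r2c5∈{4}] only 4 remains possible at r2c5. So r2c5=4.
Step 18. [r4c3∈{1}] r4c3 is down to just 1 ⇒ r4c3=1.
Step 19. [r2c1∈{1}] r2c1 has the single candidate 1. So r2c1=1.
Step 20. [r5c6∈{4}] r5c6 has the single candidate 4 ⇒ r5c6=4.
Step 21. [r2c4∈{5}] r2c4 is down to just 5, so r2c4=5.

Answer: 4 3 5 1 2 6 / 1 6 2 5 4 3 / 6 2 3 4 1 5 / 5 4 1 6 3 2 / 3 1 6 2 5 4 / 2 5 4 3 6 1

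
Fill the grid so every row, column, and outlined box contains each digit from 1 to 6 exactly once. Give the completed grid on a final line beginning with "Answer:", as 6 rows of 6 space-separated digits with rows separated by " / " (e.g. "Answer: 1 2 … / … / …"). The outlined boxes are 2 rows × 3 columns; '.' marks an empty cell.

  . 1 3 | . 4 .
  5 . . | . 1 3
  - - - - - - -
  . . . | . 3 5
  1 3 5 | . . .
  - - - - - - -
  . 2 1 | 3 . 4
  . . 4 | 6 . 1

Step 1. [r2c4∈{2}] r2c4 has the single candidate 2 ⇒ r2c4=2.
Step 2. [r3c1∈{2,4,6}] 4 has one home in col 1: r3c1, so r3c1=4.
Step 3. [r2c3∈{6}] only 6 remains possible at r2c3 ⇒ r2c3=6.
Step 4. [r4c6∈{2,6}] r4c6 is the only open cell in col 6 admitting 2 ⇒ r4c6=2.
Step 5. [r5c5∈{5}] only 5 remains possible at r5c5. So r5c5=5.
Step 6. [r1c1∈{2}] r1c1 is down to just 2 ⇒ r1c1=2.
Step 7. [r4c5∈{6}] r4c5 is down to just 6, so r4c5=6.
Step 8. [r3c3∈{2}] only 2 remains possible at r3c3. So r3c3=2.
Step 9. [r5c1∈{6}] r5c1 has the single candidate 6, so r5c1=6.
Step 10. [r3c4∈{1}] r3c4's peers cover all but 1, so r3c4=1.
Step 11. [r6c1∈{3}] r6c1 is down to just 3 ⇒ r6c1=3.
Step 12. [r3c2∈{6}] r3c2 has the single candidate 6, so r3c2=6.
Step 13. [r2c2∈{4}] r2c2 is down to just 4 ⇒ r2c2=4.
Step 14. [r6c5∈{2}] nothing but 2 survives at r6c5 ⇒ r6c5=2.
Step 15. [r4c4∈{4}] nothing but 4 survives at r4c4 ⇒ r4c4=4.
Step 16. [r1c6∈{6}] r1c6 is down to just 6, so r1c6=6.
Step 17. [r1c4∈{5}] r1c4's peers cover all but 5 ⇒ r1c4=5.
Step 18. [r6c2∈{5}] nothing but 5 survives at r6c2 ⇒ r6c2=5.

Answer: 2 1 3 5 4 6 / 5 4 6 2 1 3 / 4 6 2 1 3 5 / 1 3 5 4 6 2 / 6 2 1 3 5 4 / 3 5 4 6 2 1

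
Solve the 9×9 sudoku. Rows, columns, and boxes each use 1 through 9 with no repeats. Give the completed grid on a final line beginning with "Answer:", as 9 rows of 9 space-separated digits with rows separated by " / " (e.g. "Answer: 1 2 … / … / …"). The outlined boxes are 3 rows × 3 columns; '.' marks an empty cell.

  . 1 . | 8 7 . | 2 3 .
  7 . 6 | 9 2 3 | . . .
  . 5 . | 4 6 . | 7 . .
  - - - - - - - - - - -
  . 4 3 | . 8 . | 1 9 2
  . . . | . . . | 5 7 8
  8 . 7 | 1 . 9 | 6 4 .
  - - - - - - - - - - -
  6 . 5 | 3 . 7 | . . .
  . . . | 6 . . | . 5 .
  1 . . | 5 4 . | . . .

Step 1. [r2c2∈{8}] r2c2 has the single candidate 8. So r2c2=8.
Step 2. [r6c2∈{2}] r6c2 has the single candidate 2, so r6c2=2.
Step 3. [r7c2∈{9}] nothing but 9 survives at r7c2. So r7c2=9.
Step 4. [r1c9∈{4,5,6,9}] 6 has one home in row 1: r1c9. So r1c9=6.
Step 5. [r3c9∈{1,9}] r3c9 is the only open cell in box 3 admitting 9. So r3c9=9.
Step 6. [r7c5∈{1}] nothing but 1 survives at r7c5 ⇒ r7c5=1.
Step 7. [r8c9∈{1,3,4,7}] in row 8, 1 fits only at r8c9. So r8c9=1.
Step 8. [r7c9∈{4}] r7c9's peers cover all but 4 ⇒ r7c9=4.
Step 9. [r7c7∈{8}] r7c7 is down to just 8, so r7c7=8.
Step 10. [r3c3∈{2}] only 2 remains possible at r3c3. So r3c3=2.
Step 11. [r8c1∈{2,3,4}] in col 1, 2 fits only at r8c1 ⇒ r8c1=2.
Step 12. [r9c6∈{2,8}] across box 8, 2 lands solely at r9c6, so r9c6=2.
Step 13. [r6c9∈{3}] r6c9 is down to just 3 ⇒ r6c9=3.
Step 14. [r8c2∈{3,7}] r8c2 is the only open cell in row 8 admitting 7 ⇒ r8c2=7.
Step 15. [r9c7∈{3,9}] in row 9, 9 fits only at r9c7 ⇒ r9c7=9.
Step 16. [r1c1∈{4,9}] col 1 places 4 nowhere but r1c1. So r1c1=4.
Step 17. [r4c6∈{5,6}] row 4 places 6 nowhere but r4c6, so r4c6=6.
Step 18. [r8c6∈{8}] only 8 remains possible at r8c6 ⇒ r8c6=8.
Step 19. [r5c1∈{9}] nothing but 9 survives at r5c1, so r5c1=9.
Step 20. [r2c8∈{1}] r2c8 is down to just 1. So r2c8=1.
Step 21. [r1c3∈{9}] r1c3 has the single candidate 9, so r1c3=9.
Step 22. [r9c9∈{7}] nothing but 7 survives at r9c9, so r9c9=7.
Step 23. [r2c9∈{5}] only 5 remains possible at r2c9, so r2c9=5.
Step 24. [r5c3∈{1}] nothing but 1 survives at r5c3. So r5c3=1.
Step 25. [r7c8∈{2}] r7c8's peers cover all but 2, so r7c8=2.
Step 26. [r9c3∈{8}] r9c3 is down to just 8 ⇒ r9c3=8.
Step 27. [r9c2∈{3}] nothing but 3 survives at r9c2, so r9c2=3.
Step 28. [r3c6∈{1}] r3c6 has the single candidate 1, so r3c6=1.
Step 29. [r3c1∈{3}] nothing but 3 survives at r3c1, so r3c1=3.
Step 30. [r8c7∈{3}] r8c7 has the single candidate 3, so r8c7=3.
Step 31. [r4c4∈{7}] r4c4 has the single candidate 7. So r4c4=7.
Step 32. [r4c1∈{5}] r4c1 has the single candidate 5 ⇒ r4c1=5.
Step 33. [r8c3∈{4}] r8c3 is down to just 4, so r8c3=4.
Step 34. [r5c6∈{4}] r5c6's peers cover all but 4 ⇒ r5c6=4.
Step 35. [r5c5∈{3}] only 3 remains possible at r5c5, so r5c5=3.
Step 36. [r9c8∈{6}] r9c8 is down to just 6. So r9c8=6.
Step 37. [r5c2∈{6}] r5c2's peers cover all but 6, so r5c2=6.
Step 38. [r2c7∈{4}] r2c7's peers cover all but 4, so r2c7=4.
Step 39. [r3c8∈{8}] nothing but 8 survives at r3c8 ⇒ r3c8=8.
Step 40. [r8c5∈{9}] r8c5 is down to just 9. So r8c5=9.
Step 41. [r5c4∈{2}] r5c4 is down to just 2, so r5c4=2.
Step 42. [r6c5∈{5}] r6c5's peers cover all but 5, so r6c5=5.
Step 43. [r1c6∈{5}] r1c6's peers cover all but 5, so r1c6=5.

Answer: 4 1 9 8 7 5 2 3 6 / 7 8 6 9 2 3 4 1 5 / 3 5 2 4 6 1 7 8 9 / 5 4 3 7 8 6 1 9 2 / 9 6 1 2 3 4 5 7 8 / 8 2 7 1 5 9 6 4 3 / 6 9 5 3 1 7 8 2 4 / 2 7 4 6 9 8 3 5 1 / 1 3 8 5 4 2 9 6 7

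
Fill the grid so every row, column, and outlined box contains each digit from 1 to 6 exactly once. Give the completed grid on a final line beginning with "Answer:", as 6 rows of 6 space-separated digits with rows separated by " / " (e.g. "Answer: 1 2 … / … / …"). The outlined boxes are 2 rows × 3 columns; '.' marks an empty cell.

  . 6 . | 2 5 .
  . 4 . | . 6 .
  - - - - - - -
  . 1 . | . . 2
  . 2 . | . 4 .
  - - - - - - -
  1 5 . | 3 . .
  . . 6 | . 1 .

Step 1. [r1c1∈{3}] r1c1's peers cover all but 3. So r1c1=3.
Step 2. [r6c4∈{4,5}] across col 4, 4 lands solely at r6c4. So r6c4=4.
Step 3. [r2c4∈{1}] only 1 remains possible at r2c4, so r2c4=1.
Step 4. [r3c1∈{4,5,6}] 4 has one home in col 1: r3c1, so r3c1=4.
Step 5. [r4c1∈{5,6}] across col 1, 6 lands solely at r4c1 ⇒ r4c1=6.
Step 6. [r4c4∈{5}] r4c4's peers cover all but 5, so r4c4=5.
Step 7. [r6c1∈{2}] r6c1's peers cover all but 2, so r6c1=2.
Step 8. [r3c3∈{3,5}] in row 3, 5 fits only at r3c3. So r3c3=5.
Step 9. [r2c6∈{3}] r2c6 has the single candidate 3 ⇒ r2c6=3.
Step 10. [r5c3∈{4}] nothing but 4 survives at r5c3. So r5c3=4.
Step 11. [r6c6∈{5}] r6c6 has the single candidate 5 ⇒ r6c6=5.
Step 12. [r5c6∈{6}] r5c6's peers cover all but 6. So r5c6=6.
Step 13. [r3c4∈{6}] nothing but 6 survives at r3c4 ⇒ r3c4=6.
Step 14. [r4c3∈{3}] nothing but 3 survives at r4c3, so r4c3=3.
Step 15. [r1c6∈{4}] only 4 remains possible at r1c6. So r1c6=4.
Step 16. [r2c3∈{2}] r2c3 has the single candidate 2, so r2c3=2.
Step 17. [r2c1∈{5}] nothing but 5 survives at r2c1 ⇒ r2c1=5.
Step 18. [r4c6∈{1}] nothing but 1 survives at r4c6, so r4c6=1.
Step 19. [r6c2∈{3}] only 3 remains possible at r6c2 ⇒ r6c2=3.
Step 20. [r3c5∈{3}] r3c5's peers cover all but 3, so r3c5=3.
Step 21. [r5c5∈{2}] r5c5 has the single candidate 2. So r5c5=2.
Step 22. [r1c3∈{1}] only 1 remains possible at r1c3, so r1c3=1.

Answer: 3 6 1 2 5 4 / 5 4 2 1 6 3 / 4 1 5 6 3 2 / 6 2 3 5 4 1 / 1 5 4 3 2 6 / 2 3 6 4 1 5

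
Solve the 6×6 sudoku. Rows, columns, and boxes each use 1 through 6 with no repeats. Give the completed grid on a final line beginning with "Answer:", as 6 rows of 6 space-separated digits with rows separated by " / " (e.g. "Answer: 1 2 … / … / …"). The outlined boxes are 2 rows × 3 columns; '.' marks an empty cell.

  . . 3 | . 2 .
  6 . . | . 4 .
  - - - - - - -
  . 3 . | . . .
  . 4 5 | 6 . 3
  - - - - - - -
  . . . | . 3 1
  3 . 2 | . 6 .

Step 1. [r2c6∈{5}] r2c6 is down to just 5 ⇒ r2c6=5.
Step 2. [r2c3∈{1}] r2c3 is down to just 1. So r2c3=1.
Step 3. [r5c3∈{4,6}] col 3 places 4 nowhere but r5c3. So r5c3=4.
Step 4. [r5c1∈{5}] r5c1's peers cover all but 5. So r5c1=5.
Step 5. [r4c5∈{1}] r4c5's peers cover all but 1 ⇒ r4c5=1.
Step 6. [r3c6∈{2,4}] col 6 places 2 nowhere but r3c6 ⇒ r3c6=2.
Step 7. [r3c4∈{4,5}] in row 3, 4 fits only at r3c4. So r3c4=4.
Step 8. [r1c4∈{1}] r1c4 is down to just 1. So r1c4=1.
Step 9. [r6c6∈{4}] only 4 remains possible at r6c6, so r6c6=4.
Step 10. [r6c4∈{5}] r6c4's peers cover all but 5, so r6c4=5.
Step 11. [r1c2∈{5}] nothing but 5 survives at r1c2 ⇒ r1c2=5.
Step 12. [r1c1∈{4}] r1c1 is down to just 4 ⇒ r1c1=4.
Step 13. [r1c6∈{6}] nothing but 6 survives at r1c6, so r1c6=6.
Step 14. [r4c1∈{2}] only 2 remains possible at r4c1. So r4c1=2.
Step 15. [r5c4∈{2}] r5c4 has the single candidate 2. So r5c4=2.
Step 16. [r2c4∈{3}] r2c4 is down to just 3 ⇒ r2c4=3.
Step 17. [r2c2∈{2}] nothing but 2 survives at r2c2, so r2c2=2.
Step 18. [r3c1∈{1}] r3c1 is down to just 1. So r3c1=1.
Step 19. [r3c5∈{5}] only 5 remains possible at r3c5 ⇒ r3c5=5.
Step 20. [r6c2∈{1}] r6c2 is down to just 1 ⇒ r6c2=1.
Step 21. [r5c2∈{6}] only 6 remains possible at r5c2 ⇒ r5c2=6.
Step 22. [r3c3∈{6}] r3c3 has the single candidate 6 ⇒ r3c3=6.

Answer: 4 5 3 1 2 6 / 6 2 1 3 4 5 / 1 3 6 4 5 2 / 2 4 5 6 1 3 / 5 6 4 2 3 1 / 3 1 2 5 6 4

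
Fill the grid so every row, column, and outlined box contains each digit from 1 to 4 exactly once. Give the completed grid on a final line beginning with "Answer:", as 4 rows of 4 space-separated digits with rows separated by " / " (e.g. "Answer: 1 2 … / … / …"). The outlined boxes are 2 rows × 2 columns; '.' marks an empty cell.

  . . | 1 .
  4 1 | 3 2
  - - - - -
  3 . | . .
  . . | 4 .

Step 1. [r4c2∈{2}] only 2 remains possible at r4c2 ⇒ r4c2=2.
Step 2. [r3c4∈{1}] r3c4's peers cover all but 1 ⇒ r3c4=1.
Step 3. [r1c4∈{4}] nothing but 4 survives at r1c4 ⇒ r1c4=4.
Step 4. [r4c4∈{3}] r4c4 is down to just 3, so r4c4=3.
Step 5. [r4c1∈{1}] r4c1 is down to just 1. So r4c1=1.
Step 6. [r3c3∈{2}] r3c3 has the single candidate 2, so r3c3=2.
Step 7. [r1c2∈{3}] only 3 remains possible at r1c2, so r1c2=3.
Step 8. [r3c2∈{4}] r3c2 is down to just 4 ⇒ r3c2=4.
Step 9. [r1c1∈{2}] nothing but 2 survives at r1c1, so r1c1=2.

Answer: 2 3 1 4 / 4 1 3 2 / 3 4 2 1 / 1 2 4 3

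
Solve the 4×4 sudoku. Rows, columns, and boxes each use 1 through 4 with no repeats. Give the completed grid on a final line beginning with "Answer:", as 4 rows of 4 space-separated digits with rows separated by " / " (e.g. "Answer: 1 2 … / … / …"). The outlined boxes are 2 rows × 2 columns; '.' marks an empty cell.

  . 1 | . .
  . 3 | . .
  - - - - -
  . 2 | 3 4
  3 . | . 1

Step 1. [r2c4∈{2}] r2c4 is down to just 2 ⇒ r2c4=2.
Step 2. [r2c1∈{4}] only 4 remains possible at r2c1, so r2c1=4.
Step 3. [r4c3∈{2}] r4c3 has the single candidate 2, so r4c3=2.
Step 4. [r1c1∈{2}] r1c1 is down to just 2. So r1c1=2.
Step 5. [r1c3∈{4}] nothing but 4 survives at r1c3 ⇒ r1c3=4.
Step 6. [r3c1∈{1}] r3c1's peers cover all but 1. So r3c1=1.
Step 7. [r1c4∈{3}] nothing but 3 survives at r1c4 ⇒ r1c4=3.
Step 8. [r4c2∈{4}] r4c2's peers cover all but 4. So r4c2=4.
Step 9. [r2c3∈{1}] r2c3 is down to just 1 ⇒ r2c3=1.

Answer: 2 1 4 3 / 4 3 1 2 / 1 2 3 4 / 3 4 2 1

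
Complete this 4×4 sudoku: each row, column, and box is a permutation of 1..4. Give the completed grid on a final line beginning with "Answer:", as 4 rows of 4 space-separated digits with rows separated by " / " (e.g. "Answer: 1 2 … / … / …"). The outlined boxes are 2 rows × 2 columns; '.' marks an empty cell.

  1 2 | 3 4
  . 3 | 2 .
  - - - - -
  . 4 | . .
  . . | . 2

Step 1. [r3c3∈{1}] only 1 remains possible at r3c3 ⇒ r3c3=1.
Step 2. [r4c1∈{3}] r4c1's peers cover all but 3. So r4c1=3.
Step 3. [r2c4∈{1}] only 1 remains possible at r2c4 ⇒ r2c4=1.
Step 4. [r3c4∈{3}] nothing but 3 survives at r3c4, so r3c4=3.
Step 5. [r4c3∈{4}] r4c3 has the single candidate 4. So r4c3=4.
Step 6. [r2c1∈{4}] only 4 remains possible at r2c1. So r2c1=4.
Step 7. [r3c1∈{2}] only 2 remains possible at r3c1, so r3c1=2.
Step 8. [r4c2∈{1}] nothing but 1 survives at r4c2 ⇒ r4c2=1.

Answer: 1 2 3 4 / 4 3 2 1 / 2 4 1 3 / 3 1 4 2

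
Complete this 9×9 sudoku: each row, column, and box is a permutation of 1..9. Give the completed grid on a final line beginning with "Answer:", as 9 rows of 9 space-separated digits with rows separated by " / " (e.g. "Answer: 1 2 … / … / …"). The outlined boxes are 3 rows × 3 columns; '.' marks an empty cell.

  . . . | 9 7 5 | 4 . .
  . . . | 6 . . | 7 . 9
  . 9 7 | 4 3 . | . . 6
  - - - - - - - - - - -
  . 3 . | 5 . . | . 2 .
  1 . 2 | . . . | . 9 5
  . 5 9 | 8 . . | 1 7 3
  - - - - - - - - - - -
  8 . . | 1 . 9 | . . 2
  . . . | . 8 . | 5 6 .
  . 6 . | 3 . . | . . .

Step 1. [r4c9∈{4,8}] 4 has one home in box 6: r4c9, so r4c9=4.
Step 2. [r8c4∈{2,7}] 2 has one home in col 4: r8c4 ⇒ r8c4=2.
Step 3. [r9c1∈{2,4,5,7,9}] in row 9, 2 fits only at r9c1 ⇒ r9c1=2.
Step 4. [r7c5∈{4,5,6}] across row 7, 6 lands solely at r7c5 ⇒ r7c5=6.
Step 5. [r5c5∈{4}] r5c5 is down to just 4. So r5c5=4.
Step 6. [r7c3∈{3,4,5}] in row 7, 5 fits only at r7c3, so r7c3=5.
Step 7. [r7c2∈{4,7}] 7 has one home in row 7: r7c2 ⇒ r7c2=7.
Step 8. [r5c2∈{8}] r5c2 is down to just 8, so r5c2=8.
Step 9. [r4c3∈{6}] r4c3 has the single candidate 6 ⇒ r4c3=6.
Step 10. [r7c8∈{3,4}] row 7 places 4 nowhere but r7c8, so r7c8=4.
Step 11. [r6c1∈{4}] nothing but 4 survives at r6c1, so r6c1=4.
Step 12. [r6c6∈{2,6}] r6c6 is the only open cell in row 6 admitting 6. So r6c6=6.
Step 13. [r5c4∈{7}] only 7 remains possible at r5c4, so r5c4=7.
Step 14. [r4c6∈{1}] r4c6's peers cover all but 1, so r4c6=1.
Step 15. [r3c8∈{1,5,8}] r3c8 is the only open cell in row 3 admitting 1 ⇒ r3c8=1.
Step 16. [r1c9∈{8}] nothing but 8 survives at r1c9, so r1c9=8.
Step 17. [r2c3∈{1,3,4,8}] r2c3 is the only open cell in col 3 admitting 8 ⇒ r2c3=8.
Step 18. [r1c8∈{3}] r1c8 has the single candidate 3, so r1c8=3.
Step 19. [r1c3∈{1}] only 1 remains possible at r1c3, so r1c3=1.
Step 20. [r9c3∈{4}] r9c3 is down to just 4, so r9c3=4.
Step 21. [r2c6∈{2}] only 2 remains possible at r2c6 ⇒ r2c6=2.
Step 22. [r9c6∈{7}] r9c6's peers cover all but 7, so r9c6=7.
Step 23. [r2c1∈{3,5}] r2c1 is the only open cell in row 2 admitting 3 ⇒ r2c1=3.
Step 24. [r8c2∈{1}] only 1 remains possible at r8c2, so r8c2=1.
Step 25. [r9c8∈{8}] nothing but 8 survives at r9c8, so r9c8=8.
Step 26. [r9c7∈{9}] only 9 remains possible at r9c7, so r9c7=9.
Step 27. [r1c2∈{2}] only 2 remains possible at r1c2 ⇒ r1c2=2.
Step 28. [r2c2∈{4}] nothing but 4 survives at r2c2 ⇒ r2c2=4.
Step 29. [r8c9∈{7}] r8c9 has the single candidate 7. So r8c9=7.
Step 30. [r5c6∈{3}] nothing but 3 survives at r5c6, so r5c6=3.
Step 31. [r5c7∈{6}] r5c7 is down to just 6. So r5c7=6.
Step 32. [r1c1∈{6}] only 6 remains possible at r1c1 ⇒ r1c1=6.
Step 33. [r9c5∈{5}] r9c5 has the single candidate 5. So r9c5=5.
Step 34. [r8c6∈{4}] nothing but 4 survives at r8c6, so r8c6=4.
Step 35. [r2c8∈{5}] only 5 remains possible at r2c8 ⇒ r2c8=5.
Step 36. [r6c5∈{2}] nothing but 2 survives at r6c5. So r6c5=2.
Step 37. [r3c1∈{5}] only 5 remains possible at r3c1 ⇒ r3c1=5.
Step 38. [r8c1∈{9}] only 9 remains possible at r8c1, so r8c1=9.
Step 39. [r3c7∈{2}] r3c7's peers cover all but 2. So r3c7=2.
Step 40. [r8c3∈{3}] only 3 remains possible at r8c3 ⇒ r8c3=3.
Step 41. [r4c5∈{9}] r4c5's peers cover all but 9. So r4c5=9.
Step 42. [r4c7∈{8}] r4c7 has the single candidate 8. So r4c7=8.
Step 43. [r7c7∈{3}] nothing but 3 survives at r7c7 ⇒ r7c7=3.
Step 44. [r3c6∈{8}] nothing but 8 survives at r3c6, so r3c6=8.
Step 45. [r9c9∈{1}] r9c9's peers cover all but 1. So r9c9=1.
Step 46. [r2c5∈{1}] nothing but 1 survives at r2c5. So r2c5=1.
Step 47. [r4c1∈{7}] r4c1 has the single candidate 7 ⇒ r4c1=7.

Answer: 6 2 1 9 7 5 4 3 8 / 3 4 8 6 1 2 7 5 9 / 5 9 7 4 3 8 2 1 6 / 7 3 6 5 9 1 8 2 4 / 1 8 2 7 4 3 6 9 5 / 4 5 9 8 2 6 1 7 3 / 8 7 5 1 6 9 3 4 2 / 9 1 3 2 8 4 5 6 7 / 2 6 4 3 5 7 9 8 1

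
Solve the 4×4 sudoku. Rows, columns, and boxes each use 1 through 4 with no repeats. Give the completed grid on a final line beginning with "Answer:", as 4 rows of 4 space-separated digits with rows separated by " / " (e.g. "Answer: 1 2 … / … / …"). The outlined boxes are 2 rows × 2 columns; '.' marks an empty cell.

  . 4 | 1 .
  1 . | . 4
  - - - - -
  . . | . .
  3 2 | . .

Step 1. [r1c4∈{2,3}] across row 1, 3 lands solely at r1c4, so r1c4=3.
Step 2. [r3c4∈{1,2}] in col 4, 2 fits only at r3c4 ⇒ r3c4=2.
Step 3. [r3c1∈{4}] nothing but 4 survives at r3c1 ⇒ r3c1=4.
Step 4. [r1c1∈{2}] only 2 remains possible at r1c1, so r1c1=2.
Step 5. [r2c2∈{3}] r2c2's peers cover all but 3 ⇒ r2c2=3.
Step 6. [r4c4∈{1}] only 1 remains possible at r4c4, so r4c4=1.
Step 7. [r3c3∈{3}] r3c3 is down to just 3 ⇒ r3c3=3.
Step 8. [r4c3∈{4}] r4c3 has the single candidate 4 ⇒ r4c3=4.
Step 9. [r2c3∈{2}] only 2 remains possible at r2c3 ⇒ r2c3=2.
Step 10. [r3c2∈{1}] r3c2 has the single candidate 1. So r3c2=1.

Answer: 2 4 1 3 / 1 3 2 4 / 4 1 3 2 / 3 2 4 1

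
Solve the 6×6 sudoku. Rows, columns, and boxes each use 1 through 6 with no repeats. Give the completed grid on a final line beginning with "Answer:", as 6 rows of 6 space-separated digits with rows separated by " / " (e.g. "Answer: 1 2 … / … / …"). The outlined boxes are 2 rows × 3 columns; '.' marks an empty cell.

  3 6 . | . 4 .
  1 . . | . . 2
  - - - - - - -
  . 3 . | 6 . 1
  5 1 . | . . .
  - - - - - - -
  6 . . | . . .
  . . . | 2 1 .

Step 1. [r6c1∈{4}] r6c1 is down to just 4 ⇒ r6c1=4.
Step 2. [r1c6∈{5}] r1c6's peers cover all but 5, so r1c6=5.
Step 3. [r5c4∈{3,4,5}] across col 4, 5 lands solely at r5c4, so r5c4=5.
Step 4. [r5c5∈{3}] nothing but 3 survives at r5c5. So r5c5=3.
Step 5. [r4c4∈{3,4}] 4 has one home in col 4: r4c4, so r4c4=4.
Step 6. [r3c1∈{2}] r3c1 has the single candidate 2, so r3c1=2.
Step 7. [r2c2∈{4,5}] r2c2 is the only open cell in col 2 admitting 4 ⇒ r2c2=4.
Step 8. [r6c3∈{3,5}] r6c3 is the only open cell in row 6 admitting 3 ⇒ r6c3=3.
Step 9. [r5c2∈{2}] only 2 remains possible at r5c2 ⇒ r5c2=2.
Step 10. [r4c5∈{2}] r4c5 is down to just 2 ⇒ r4c5=2.
Step 11. [r5c3∈{1}] r5c3 is down to just 1. So r5c3=1.
Step 12. [r6c2∈{5}] only 5 remains possible at r6c2 ⇒ r6c2=5.
Step 13. [r3c3∈{4}] r3c3's peers cover all but 4 ⇒ r3c3=4.
Step 14. [r6c6∈{6}] r6c6's peers cover all but 6, so r6c6=6.
Step 15. [r1c3∈{2}] r1c3 is down to just 2, so r1c3=2.
Step 16. [r4c3∈{6}] r4c3 has the single candidate 6, so r4c3=6.
Step 17. [r4c6∈{3}] r4c6 is down to just 3 ⇒ r4c6=3.
Step 18. [r2c3∈{5}] r2c3's peers cover all but 5. So r2c3=5.
Step 19. [r5c6∈{4}] nothing but 4 survives at r5c6 ⇒ r5c6=4.
Step 20. [r2c4∈{3}] r2c4's peers cover all but 3, so r2c4=3.
Step 21. [r3c5∈{5}] nothing but 5 survives at r3c5. So r3c5=5.
Step 22. [r1c4∈{1}] r1c4 is down to just 1, so r1c4=1.
Step 23. [r2c5∈{6}] r2c5's peers cover all but 6, so r2c5=6.

Answer: 3 6 2 1 4 5 / 1 4 5 3 6 2 / 2 3 4 6 5 1 / 5 1 6 4 2 3 / 6 2 1 5 3 4 / 4 5 3 2 1 6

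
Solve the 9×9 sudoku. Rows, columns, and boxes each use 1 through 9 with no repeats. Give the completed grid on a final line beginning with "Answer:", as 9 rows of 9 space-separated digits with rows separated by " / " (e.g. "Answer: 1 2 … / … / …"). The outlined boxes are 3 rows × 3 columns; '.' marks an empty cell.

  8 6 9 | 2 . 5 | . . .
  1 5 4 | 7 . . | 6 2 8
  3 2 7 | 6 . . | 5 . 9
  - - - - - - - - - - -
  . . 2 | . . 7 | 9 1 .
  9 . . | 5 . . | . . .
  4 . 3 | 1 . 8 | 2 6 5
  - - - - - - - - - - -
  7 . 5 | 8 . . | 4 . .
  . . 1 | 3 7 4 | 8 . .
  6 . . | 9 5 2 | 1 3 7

Step 1. [r4c5∈{3,4,6}] across row 4, 6 lands solely at r4c5, so r4c5=6.
Step 2. [r5c8∈{4,7,8}] 8 has one home in col 8: r5c8, so r5c8=8.
Step 3. [r4c9∈{3,4}] r4c9 is the only open cell in row 4 admitting 3 ⇒ r4c9=3.
Step 4. [r3c8∈{4}] r3c8 is down to just 4 ⇒ r3c8=4.
Step 5. [r1c5∈{1,3,4}] row 1 places 4 nowhere but r1c5, so r1c5=4.
Step 6. [r7c5∈{1}] r7c5 has the single candidate 1. So r7c5=1.
Step 7. [r2c6∈{3,9}] 9 has one home in col 6: r2c6. So r2c6=9.
Step 8. [r7c8∈{9}] r7c8's peers cover all but 9, so r7c8=9.
Step 9. [r8c9∈{2,6}] in row 8, 6 fits only at r8c9, so r8c9=6.
Step 10. [r5c7∈{7}] only 7 remains possible at r5c7 ⇒ r5c7=7.
Step 11. [r5c5∈{2,3}] across row 5, 2 lands solely at r5c5 ⇒ r5c5=2.
Step 12. [r4c2∈{8}] r4c2 has the single candidate 8 ⇒ r4c2=8.
Step 13. [r5c3∈{6}] r5c3 has the single candidate 6, so r5c3=6.
Step 14. [r1c7∈{3}] r1c7 is down to just 3, so r1c7=3.
Step 15. [r6c5∈{9}] r6c5's peers cover all but 9. So r6c5=9.
Step 16. [r4c1∈{5}] nothing but 5 survives at r4c1 ⇒ r4c1=5.
Step 17. [r8c2∈{9}] r8c2's peers cover all but 9 ⇒ r8c2=9.
Step 18. [r1c8∈{7}] r1c8 is down to just 7 ⇒ r1c8=7.
Step 19. [r3c6∈{1}] r3c6 is down to just 1, so r3c6=1.
Step 20. [r4c4∈{4}] nothing but 4 survives at r4c4 ⇒ r4c4=4.
Step 21. [r2c5∈{3}] nothing but 3 survives at r2c5. So r2c5=3.
Step 22. [r6c2∈{7}] only 7 remains possible at r6c2, so r6c2=7.
Step 23. [r8c1∈{2}] r8c1 is down to just 2. So r8c1=2.
Step 24. [r5c2∈{1}] nothing but 1 survives at r5c2 ⇒ r5c2=1.
Step 25. [r7c2∈{3}] r7c2 has the single candidate 3, so r7c2=3.
Step 26. [r7c6∈{6}] only 6 remains possible at r7c6, so r7c6=6.
Step 27. [r5c6∈{3}] nothing but 3 survives at r5c6 ⇒ r5c6=3.
Step 28. [r8c8∈{5}] r8c8 has the single candidate 5. So r8c8=5.
Step 29. [r3c5∈{8}] r3c5's peers cover all but 8, so r3c5=8.
Step 30. [r1c9∈{1}] r1c9 is down to just 1 ⇒ r1c9=1.
Step 31. [r9c2∈{4}] r9c2's peers cover all but 4. So r9c2=4.
Step 32. [r9c3∈{8}] r9c3's peers cover all but 8, so r9c3=8.
Step 33. [r5c9∈{4}] r5c9 is down to just 4 ⇒ r5c9=4.
Step 34. [r7c9∈{2}] r7c9 is down to just 2. So r7c9=2.

Answer: 8 6 9 2 4 5 3 7 1 / 1 5 4 7 3 9 6 2 8 / 3 2 7 6 8 1 5 4 9 / 5 8 2 4 6 7 9 1 3 / 9 1 6 5 2 3 7 8 4 / 4 7 3 1 9 8 2 6 5 / 7 3 5 8 1 6 4 9 2 / 2 9 1 3 7 4 8 5 6 / 6 4 8 9 5 2 1 3 7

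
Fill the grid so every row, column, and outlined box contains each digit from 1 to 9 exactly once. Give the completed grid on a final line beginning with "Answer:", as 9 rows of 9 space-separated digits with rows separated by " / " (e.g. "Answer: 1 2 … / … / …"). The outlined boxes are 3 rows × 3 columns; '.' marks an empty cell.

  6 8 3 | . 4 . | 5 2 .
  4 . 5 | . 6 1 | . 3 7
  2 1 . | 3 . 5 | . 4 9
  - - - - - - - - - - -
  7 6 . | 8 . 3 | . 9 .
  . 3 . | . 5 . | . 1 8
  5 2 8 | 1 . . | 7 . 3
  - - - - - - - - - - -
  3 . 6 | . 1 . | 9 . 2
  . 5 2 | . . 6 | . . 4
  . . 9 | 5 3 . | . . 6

Step 1. [r6c6∈{4,9}] in row 6, 4 fits only at r6c6, so r6c6=4.
Step 2. [r5c4∈{2,6,7,9}] in col 4, 6 fits only at r5c4. So r5c4=6.
Step 3. [r5c6∈{2,7,9}] row 5 places 7 nowhere but r5c6. So r5c6=7.
Step 4. [r1c4∈{7,9}] row 1 places 7 nowhere but r1c4, so r1c4=7.
Step 5. [r8c5∈{7,8,9}] 7 has one home in col 5: r8c5. So r8c5=7.
Step 6. [r8c8∈{8}] only 8 remains possible at r8c8, so r8c8=8.
Step 7. [r5c3∈{4}] r5c3's peers cover all but 4, so r5c3=4.
Step 8. [r9c2∈{4,7}] in row 9, 4 fits only at r9c2, so r9c2=4.
Step 9. [r8c1∈{1}] only 1 remains possible at r8c1. So r8c1=1.
Step 10. [r4c5∈{2}] r4c5 has the single candidate 2, so r4c5=2.
Step 11. [r7c6∈{8}] r7c6's peers cover all but 8. So r7c6=8.
Step 12. [r7c8∈{5,7}] r7c8 is the only open cell in row 7 admitting 5, so r7c8=5.
Step 13. [r2c7∈{8}] r2c7 is down to just 8, so r2c7=8.
Step 14. [r2c4∈{2,9}] across row 2, 2 lands solely at r2c4, so r2c4=2.
Step 15. [r9c6∈{2}] nothing but 2 survives at r9c6, so r9c6=2.
Step 16. [r2c2∈{9}] r2c2's peers cover all but 9 ⇒ r2c2=9.
Step 17. [r3c3∈{7}] r3c3's peers cover all but 7 ⇒ r3c3=7.
Step 18. [r3c7∈{6}] r3c7 is down to just 6. So r3c7=6.
Step 19. [r5c7∈{2}] nothing but 2 survives at r5c7. So r5c7=2.
Step 20. [r1c6∈{9}] r1c6 has the single candidate 9. So r1c6=9.
Step 21. [r8c7∈{3}] r8c7's peers cover all but 3, so r8c7=3.
Step 22. [r4c9∈{5}] r4c9's peers cover all but 5, so r4c9=5.
Step 23. [r9c7∈{1}] nothing but 1 survives at r9c7. So r9c7=1.
Step 24. [r8c4∈{9}] only 9 remains possible at r8c4, so r8c4=9.
Step 25. [r6c8∈{6}] only 6 remains possible at r6c8, so r6c8=6.
Step 26. [r4c7∈{4}] r4c7's peers cover all but 4 ⇒ r4c7=4.
Step 27. [r1c9∈{1}] only 1 remains possible at r1c9. So r1c9=1.
Step 28. [r9c1∈{8}] r9c1 has the single candidate 8, so r9c1=8.
Step 29. [r7c2∈{7}] r7c2 is down to just 7. So r7c2=7.
Step 30. [r4c3∈{1}] r4c3 is down to just 1, so r4c3=1.
Step 31. [r9c8∈{7}] r9c8's peers cover all but 7, so r9c8=7.
Step 32. [r5c1∈{9}] r5c1 is down to just 9 ⇒ r5c1=9.
Step 33. [r7c4∈{4}] only 4 remains possible at r7c4 ⇒ r7c4=4.
Step 34. [r3c5∈{8}] only 8 remains possible at r3c5, so r3c5=8.
Step 35. [r6c5∈{9}] r6c5 has the single candidate 9, so r6c5=9.

Answer: 6 8 3 7 4 9 5 2 1 / 4 9 5 2 6 1 8 3 7 / 2 1 7 3 8 5 6 4 9 / 7 6 1 8 2 3 4 9 5 / 9 3 4 6 5 7 2 1 8 / 5 2 8 1 9 4 7 6 3 / 3 7 6 4 1 8 9 5 2 / 1 5 2 9 7 6 3 8 4 / 8 4 9 5 3 2 1 7 6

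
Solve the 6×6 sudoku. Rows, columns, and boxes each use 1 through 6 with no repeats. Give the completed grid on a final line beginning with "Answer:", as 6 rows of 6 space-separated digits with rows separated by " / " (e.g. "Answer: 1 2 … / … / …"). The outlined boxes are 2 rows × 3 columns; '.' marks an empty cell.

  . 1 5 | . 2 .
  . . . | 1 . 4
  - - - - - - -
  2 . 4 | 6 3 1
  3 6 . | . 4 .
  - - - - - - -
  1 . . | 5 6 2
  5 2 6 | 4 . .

Step 1. [r1c6∈{3,6}] in col 6, 6 fits only at r1c6. So r1c6=6.
Step 2. [r2c2∈{3}] only 3 remains possible at r2c2, so r2c2=3.
Step 3. [r1c4∈{3}] nothing but 3 survives at r1c4, so r1c4=3.
Step 4. [r2c3∈{2}] r2c3 has the single candidate 2, so r2c3=2.
Step 5. [r4c4∈{2}] r4c4's peers cover all but 2 ⇒ r4c4=2.
Step 6. [r4c3∈{1}] nothing but 1 survives at r4c3. So r4c3=1.
Step 7. [r6c6∈{3}] only 3 remains possible at r6c6 ⇒ r6c6=3.
Step 8. [r2c1∈{6}] only 6 remains possible at r2c1 ⇒ r2c1=6.
Step 9. [r2c5∈{5}] nothing but 5 survives at r2c5. So r2c5=5.
Step 10. [r3c2∈{5}] r3c2's peers cover all but 5, so r3c2=5.
Step 11. [r4c6∈{5}] only 5 remains possible at r4c6. So r4c6=5.
Step 12. [r1c1∈{4}] only 4 remains possible at r1c1. So r1c1=4.
Step 13. [r5c2∈{4}] r5c2 has the single candidate 4. So r5c2=4.
Step 14. [r5c3∈{3}] only 3 remains possible at r5c3. So r5c3=3.
Step 15. [r6c5∈{1}] r6c5 is down to just 1, so r6c5=1.

Answer: 4 1 5 3 2 6 / 6 3 2 1 5 4 / 2 5 4 6 3 1 / 3 6 1 2 4 5 / 1 4 3 5 6 2 / 5 2 6 4 1 3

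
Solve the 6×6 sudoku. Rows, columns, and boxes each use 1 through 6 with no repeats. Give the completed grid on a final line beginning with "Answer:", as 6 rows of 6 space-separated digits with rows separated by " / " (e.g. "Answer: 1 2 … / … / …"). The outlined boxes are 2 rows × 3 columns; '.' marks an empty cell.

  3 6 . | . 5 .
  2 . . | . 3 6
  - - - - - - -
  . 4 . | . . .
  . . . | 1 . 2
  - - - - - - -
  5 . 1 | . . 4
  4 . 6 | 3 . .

Step 1. [r3c5∈{6}] r3c5 is down to just 6, so r3c5=6.
Step 2. [r5c5∈{2}] only 2 remains possible at r5c5. So r5c5=2.
Step 3. [r2c4∈{4}] r2c4 is down to just 4, so r2c4=4.
Step 4. [r2c3∈{5}] r2c3 has the single candidate 5 ⇒ r2c3=5.
Step 5. [r6c6∈{1,5}] across row 6, 5 lands solely at r6c6. So r6c6=5.
Step 6. [r4c3∈{3}] only 3 remains possible at r4c3, so r4c3=3.
Step 7. [r1c4∈{2}] r1c4's peers cover all but 2, so r1c4=2.
Step 8. [r3c6∈{3}] r3c6's peers cover all but 3, so r3c6=3.
Step 9. [r3c4∈{5}] r3c4 is down to just 5. So r3c4=5.
Step 10. [r4c2∈{5}] only 5 remains possible at r4c2 ⇒ r4c2=5.
Step 11. [r5c2∈{3}] r5c2's peers cover all but 3. So r5c2=3.
Step 12. [r2c2∈{1}] r2c2 has the single candidate 1 ⇒ r2c2=1.
Step 13. [r5c4∈{6}] nothing but 6 survives at r5c4. So r5c4=6.
Step 14. [r4c1∈{6}] nothing but 6 survives at r4c1, so r4c1=6.
Step 15. [r3c3∈{2}] r3c3's peers cover all but 2 ⇒ r3c3=2.
Step 16. [r6c2∈{2}] only 2 remains possible at r6c2, so r6c2=2.
Step 17. [r6c5∈{1}] r6c5 is down to just 1. So r6c5=1.
Step 18. [r1c6∈{1}] r1c6 has the single candidate 1, so r1c6=1.
Step 19. [r1c3∈{4}] r1c3's peers cover all but 4, so r1c3=4.
Step 20. [r3c1∈{1}] r3c1's peers cover all but 1. So r3c1=1.
Step 21. [r4c5∈{4}] nothing but 4 survives at r4c5, so r4c5=4.

Answer: 3 6 4 2 5 1 / 2 1 5 4 3 6 / 1 4 2 5 6 3 / 6 5 3 1 4 2 / 5 3 1 6 2 4 / 4 2 6 3 1 5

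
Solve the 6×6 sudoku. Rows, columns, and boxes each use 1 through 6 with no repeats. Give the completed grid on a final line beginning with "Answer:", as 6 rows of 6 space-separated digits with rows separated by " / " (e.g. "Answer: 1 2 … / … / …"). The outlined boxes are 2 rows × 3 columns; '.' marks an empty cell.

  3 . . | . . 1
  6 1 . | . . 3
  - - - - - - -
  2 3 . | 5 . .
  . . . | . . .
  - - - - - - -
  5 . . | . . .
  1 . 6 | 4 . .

Step 1. [r2c4∈{2}] only 2 remains possible at r2c4. So r2c4=2.
Step 2. [r4c1∈{4}] r4c1 has the single candidate 4, so r4c1=4.
Step 3. [r6c2∈{2}] r6c2 has the single candidate 2, so r6c2=2.
Step 4. [r6c5∈{3,5}] r6c5 is the only open cell in row 6 admitting 3 ⇒ r6c5=3.
Step 5. [r4c2∈{5,6}] 6 has one home in col 2: r4c2, so r4c2=6.
Step 6. [r1c2∈{4,5}] r1c2 is the only open cell in col 2 admitting 5. So r1c2=5.
Step 7. [r2c3∈{4}] only 4 remains possible at r2c3, so r2c3=4.
Step 8. [r4c6∈{2}] r4c6's peers cover all but 2 ⇒ r4c6=2.
Step 9. [r4c5∈{1}] r4c5's peers cover all but 1, so r4c5=1.
Step 10. [r5c6∈{6}] only 6 remains possible at r5c6, so r5c6=6.
Step 11. [r1c5∈{4,6}] row 1 places 4 nowhere but r1c5. So r1c5=4.
Step 12. [r4c3∈{5}] r4c3 has the single candidate 5 ⇒ r4c3=5.
Step 13. [r2c5∈{5}] only 5 remains possible at r2c5 ⇒ r2c5=5.
Step 14. [r4c4∈{3}] r4c4 has the single candidate 3 ⇒ r4c4=3.
Step 15. [r3c3∈{1}] r3c3's peers cover all but 1. So r3c3=1.
Step 16. [r5c5∈{2}] r5c5's peers cover all but 2 ⇒ r5c5=2.
Step 17. [r5c3∈{3}] r5c3's peers cover all but 3. So r5c3=3.
Step 18. [r1c4∈{6}] r1c4's peers cover all but 6, so r1c4=6.
Step 19. [r3c6∈{4}] r3c6 has the single candidate 4 ⇒ r3c6=4.
Step 20. [r5c2∈{4}] only 4 remains possible at r5c2 ⇒ r5c2=4.
Step 21. [r1c3∈{2}] nothing but 2 survives at r1c3 ⇒ r1c3=2.
Step 22. [r3c5∈{6}] r3c5's peers cover all but 6. So r3c5=6.
Step 23. [r5c4∈{1}] r5c4's peers cover all but 1. So r5c4=1.
Step 24. [r6c6∈{5}] only 5 remains possible at r6c6 ⇒ r6c6=5.

Answer: 3 5 2 6 4 1 / 6 1 4 2 5 3 / 2 3 1 5 6 4 / 4 6 5 3 1 2 / 5 4 3 1 2 6 / 1 2 6 4 3 5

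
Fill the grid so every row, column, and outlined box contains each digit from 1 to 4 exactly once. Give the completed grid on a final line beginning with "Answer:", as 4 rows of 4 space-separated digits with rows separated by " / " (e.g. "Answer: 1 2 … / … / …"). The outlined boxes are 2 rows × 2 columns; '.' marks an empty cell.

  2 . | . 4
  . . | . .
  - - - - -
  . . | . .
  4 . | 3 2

Step 1. [r3c4∈{1}] nothing but 1 survives at r3c4, so r3c4=1.
Step 2. [r2c1∈{1,3}] in col 1, 1 fits only at r2c1. So r2c1=1.
Step 3. [r1c2∈{3}] r1c2 is down to just 3 ⇒ r1c2=3.
Step 4. [r1c3∈{1}] r1c3 is down to just 1 ⇒ r1c3=1.
Step 5. [r3c2∈{2}] r3c2 is down to just 2 ⇒ r3c2=2.
Step 6. [r2c3∈{2}] r2c3 has the single candidate 2. So r2c3=2.
Step 7. [r3c3∈{4}] r3c3 is down to just 4. So r3c3=4.
Step 8. [r3c1∈{3}] nothing but 3 survives at r3c1 ⇒ r3c1=3.
Step 9. [r2c2∈{4}] r2c2 is down to just 4, so r2c2=4.
Step 10. [r4c2∈{1}] r4c2 is down to just 1. So r4c2=1.
Step 11. [r2c4∈{3}] nothing but 3 survives at r2c4, so r2c4=3.

Answer: 2 3 1 4 / 1 4 2 3 / 3 2 4 1 / 4 1 3 2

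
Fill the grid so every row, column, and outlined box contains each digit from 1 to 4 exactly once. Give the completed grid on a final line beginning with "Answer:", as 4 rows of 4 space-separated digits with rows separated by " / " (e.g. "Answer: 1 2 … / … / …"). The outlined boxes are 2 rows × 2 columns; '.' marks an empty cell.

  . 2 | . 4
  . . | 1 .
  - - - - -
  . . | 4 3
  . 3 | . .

Step 1. [r4c1∈{1,2,4}] across row 4, 4 lands solely at r4c1. So r4c1=4.
Step 2. [r1c1∈{1,3}] 1 has one home in row 1: r1c1, so r1c1=1.
Step 3. [r2c4∈{2}] r2c4 has the single candidate 2. So r2c4=2.
Step 4. [r4c4∈{1}] r4c4 has the single candidate 1. So r4c4=1.
Step 5. [r2c2∈{4}] nothing but 4 survives at r2c2 ⇒ r2c2=4.
Step 6. [r3c2∈{1}] only 1 remains possible at r3c2. So r3c2=1.
Step 7. [r1c3∈{3}] r1c3 is down to just 3 ⇒ r1c3=3.
Step 8. [r2c1∈{3}] r2c1 has the single candidate 3, so r2c1=3.
Step 9. [r3c1∈{2}] nothing but 2 survives at r3c1. So r3c1=2.
Step 10. [r4c3∈{2}] r4c3 has the single candidate 2, so r4c3=2.

Answer: 1 2 3 4 / 3 4 1 2 / 2 1 4 3 / 4 3 2 1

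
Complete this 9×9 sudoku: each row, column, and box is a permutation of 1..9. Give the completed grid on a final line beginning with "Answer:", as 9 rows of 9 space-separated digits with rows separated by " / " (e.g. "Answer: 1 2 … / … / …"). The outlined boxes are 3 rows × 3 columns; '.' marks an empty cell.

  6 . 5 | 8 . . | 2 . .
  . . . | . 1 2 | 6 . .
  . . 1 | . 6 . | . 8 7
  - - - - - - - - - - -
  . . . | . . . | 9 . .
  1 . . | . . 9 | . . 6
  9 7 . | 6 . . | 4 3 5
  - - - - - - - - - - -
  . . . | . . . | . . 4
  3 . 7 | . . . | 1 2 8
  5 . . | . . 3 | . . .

Step 1. [r9c9∈{9}] r9c9's peers cover all but 9. So r9c9=9.
Step 2. [r4c9∈{1,2}] across col 9, 2 lands solely at r4c9 ⇒ r4c9=2.
Step 3. [r5c8∈{7}] r5c8 has the single candidate 7. So r5c8=7.
Step 4. [r2c9∈{3}] r2c9's peers cover all but 3 ⇒ r2c9=3.
Step 5. [r3c7∈{5}] nothing but 5 survives at r3c7. So r3c7=5.
Step 6. [r3c6∈{4}] only 4 remains possible at r3c6, so r3c6=4.
Step 7. [r2c4∈{5,7,9}] in row 2, 5 fits only at r2c4. So r2c4=5.
Step 8. [r6c6∈{1,8}] row 6 places 1 nowhere but r6c6, so r6c6=1.
Step 9. [r5c7∈{8}] only 8 remains possible at r5c7 ⇒ r5c7=8.
Step 10. [r1c6∈{7}] r1c6's peers cover all but 7, so r1c6=7.
Step 11. [r9c7∈{7}] only 7 remains possible at r9c7. So r9c7=7.
Step 12. [r9c8∈{6}] r9c8 is down to just 6. So r9c8=6.
Step 13. [r7c8∈{5}] r7c8 has the single candidate 5. So r7c8=5.
Step 14. [r2c1∈{4,7,8}] row 2 places 7 nowhere but r2c1, so r2c1=7.
Step 15. [r4c1∈{4,8}] 4 has one home in col 1: r4c1 ⇒ r4c1=4.
Step 16. [r7c1∈{2,8}] col 1 places 8 nowhere but r7c1, so r7c1=8.
Step 17. [r4c6∈{5,8}] 8 has one home in col 6: r4c6 ⇒ r4c6=8.
Step 18. [r6c5∈{2}] only 2 remains possible at r6c5 ⇒ r6c5=2.
Step 19. [r7c6∈{6}] r7c6 is down to just 6 ⇒ r7c6=6.
Step 20. [r8c2∈{4,6,9}] in row 8, 6 fits only at r8c2. So r8c2=6.
Step 21. [r2c2∈{4,8,9}] col 2 places 8 nowhere but r2c2 ⇒ r2c2=8.
Step 22. [r1c9∈{1}] nothing but 1 survives at r1c9. So r1c9=1.
Step 23. [r9c5∈{4,8}] the only places for 4 in box 7 are along row 9 ⇒ r9c5≠4.
Step 24. [r7c4∈{1,2,7,9}] within box 7, every 9-candidate lies in row 7 ⇒ r7c4≠9.
Step 25. [r4c2∈{3,5}] the only places for 3 in box 1 are along col 2, so r4c2≠3.
Step 26. [r4c2∈{5}] r4c2 has the single candidate 5, so r4c2=5.
Step 27. [r5c5∈{3,4,5}] in row 5, 5 fits only at r5c5 ⇒ r5c5=5.
Step 28. [r8c5∈{4,9}] r8c5 is the only open cell in col 5 admitting 4 ⇒ r8c5=4.
Step 29. [r8c4∈{9}] r8c4 is down to just 9, so r8c4=9.
Step 30. [r3c2∈{2,3,9}] in row 3, 9 fits only at r3c2, so r3c2=9.
Step 31. [r1c2∈{3,4}] 3 has one home in box 1: r1c2, so r1c2=3.
Step 32. [r4c5∈{3,7}] across col 5, 3 lands solely at r4c5. So r4c5=3.
Step 33. [r5c2∈{2}] only 2 remains possible at r5c2 ⇒ r5c2=2.
Step 34. [r9c2∈{1,4}] 4 has one home in col 2: r9c2 ⇒ r9c2=4.
Step 35. [r1c8∈{4,9}] across row 1, 4 lands solely at r1c8, so r1c8=4.
Step 36. [r9c3∈{2}] nothing but 2 survives at r9c3. So r9c3=2.
Step 37. [r7c4∈{1,2,7}] r7c4 is the only open cell in row 7 admitting 2 ⇒ r7c4=2.
Step 38. [r7c7∈{3}] nothing but 3 survives at r7c7 ⇒ r7c7=3.
Step 39. [r3c4∈{3}] nothing but 3 survives at r3c4. So r3c4=3.
Step 40. [r1c5∈{9}] only 9 remains possible at r1c5 ⇒ r1c5=9.
Step 41. [r6c3∈{8}] only 8 remains possible at r6c3 ⇒ r6c3=8.
Step 42. [r2c8∈{9}] nothing but 9 survives at r2c8 ⇒ r2c8=9.
Step 43. [r5c3∈{3}] r5c3 has the single candidate 3 ⇒ r5c3=3.
Step 44. [r5c4∈{4}] r5c4 is down to just 4 ⇒ r5c4=4.
Step 45. [r4c3∈{6}] r4c3 is down to just 6 ⇒ r4c3=6.
Step 46. [r7c2∈{1}] only 1 remains possible at r7c2 ⇒ r7c2=1.
Step 47. [r4c8∈{1}] nothing but 1 survives at r4c8. So r4c8=1.
Step 48. [r9c5∈{8}] only 8 remains possible at r9c5, so r9c5=8.
Step 49. [r2c3∈{4}] r2c3 has the single candidate 4. So r2c3=4.
Step 50. [r9c4∈{1}] nothing but 1 survives at r9c4, so r9c4=1.
Step 51. [r3c1∈{2}] r3c1 is down to just 2. So r3c1=2.
Step 52. [r7c3∈{9}] nothing but 9 survives at r7c3. So r7c3=9.
Step 53. [r8c6∈{5}] r8c6 is down to just 5. So r8c6=5.
Step 54. [r4c4∈{7}] r4c4 is down to just 7, so r4c4=7.
Step 55. [r7c5∈{7}] r7c5's peers cover all but 7 ⇒ r7c5=7.

Answer: 6 3 5 8 9 7 2 4 1 / 7 8 4 5 1 2 6 9 3 / 2 9 1 3 6 4 5 8 7 / 4 5 6 7 3 8 9 1 2 / 1 2 3 4 5 9 8 7 6 / 9 7 8 6 2 1 4 3 5 / 8 1 9 2 7 6 3 5 4 / 3 6 7 9 4 5 1 2 8 / 5 4 2 1 8 3 7 6 9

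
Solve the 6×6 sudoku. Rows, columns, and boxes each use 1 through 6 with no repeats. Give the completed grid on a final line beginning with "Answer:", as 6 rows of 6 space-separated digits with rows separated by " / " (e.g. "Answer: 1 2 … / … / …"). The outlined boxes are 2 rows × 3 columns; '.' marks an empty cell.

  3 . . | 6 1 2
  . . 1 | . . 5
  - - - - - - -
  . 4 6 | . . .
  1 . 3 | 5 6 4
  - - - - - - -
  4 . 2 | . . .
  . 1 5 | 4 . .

Step 1. [r3c4∈{1,2,3}] 2 has one home in col 4: r3c4, so r3c4=2.
Step 2. [r3c5∈{3}] r3c5 has the single candidate 3, so r3c5=3.
Step 3. [r5c2∈{3,6}] across col 2, 3 lands solely at r5c2. So r5c2=3.
Step 4. [r2c2∈{2,6}] col 2 places 6 nowhere but r2c2. So r2c2=6.
Step 5. [r5c6∈{1,6}] r5c6 is the only open cell in row 5 admitting 6. So r5c6=6.
Step 6. [r6c6∈{3}] nothing but 3 survives at r6c6 ⇒ r6c6=3.
Step 7. [r3c1∈{5}] r3c1's peers cover all but 5 ⇒ r3c1=5.
Step 8. [r4c2∈{2}] r4c2 has the single candidate 2, so r4c2=2.
Step 9. [r1c2∈{5}] r1c2 is down to just 5 ⇒ r1c2=5.
Step 10. [r5c4∈{1}] r5c4 is down to just 1, so r5c4=1.
Step 11. [r3c6∈{1}] r3c6's peers cover all but 1, so r3c6=1.
Step 12. [r6c1∈{6}] r6c1's peers cover all but 6. So r6c1=6.
Step 13. [r6c5∈{2}] r6c5's peers cover all but 2. So r6c5=2.
Step 14. [r2c4∈{3}] only 3 remains possible at r2c4. So r2c4=3.
Step 15. [r2c1∈{2}] nothing but 2 survives at r2c1. So r2c1=2.
Step 16. [r1c3∈{4}] r1c3 has the single candidate 4. So r1c3=4.
Step 17. [r2c5∈{4}] only 4 remains possible at r2c5, so r2c5=4.
Step 18. [r5c5∈{5}] nothing but 5 survives at r5c5. So r5c5=5.

Answer: 3 5 4 6 1 2 / 2 6 1 3 4 5 / 5 4 6 2 3 1 / 1 2 3 5 6 4 / 4 3 2 1 5 6 / 6 1 5 4 2 3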